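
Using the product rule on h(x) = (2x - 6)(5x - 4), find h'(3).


Let u(x) = 2x - 6 and v(x) = 5x - 4
u'(x) = 2
v'(x) = 5
Product rule: h'(x) = u'(x)*v(x) + u(x)*v'(x)
= 2 * (5x - 4) + (2x - 6) * 5
At x = 3:
u(3) = 2 * 3 - 6 = 0
v(3) = 5 * 3 - 4 = 11
h'(3) = 2 * 11 + 0 * 5
= 22 + 0
= 22

22


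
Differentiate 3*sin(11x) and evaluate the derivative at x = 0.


Apply the chain rule to differentiate 3*sin(11x):
d/dx [3*sin(11x)]
= 3 * cos(11x) * d/dx(11x)
= 3 * 11 * cos(11x)
= 33 * cos(11x)
Evaluate at x = 0:
= 33 * cos(0)
= 33 * 1
= 33

33


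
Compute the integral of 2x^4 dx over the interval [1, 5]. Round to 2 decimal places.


Find the antiderivative of 2x^4:
F(x) = 2/5 * x^5
Apply the Fundamental Theorem of Calculus:
F(5) - F(1)
= 2/5 * 5^5 - 2/5 * 1^5
= 2/5 * (3125 - 1)
= 2/5 * 3124
= 6248/5 = 1249.60

1249.60


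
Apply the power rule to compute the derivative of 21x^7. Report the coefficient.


We apply the power rule: d/dx [ax^n] = a*n * x^(n-1)
d/dx [21x^7]
= 21 * 7 * x^(7-1)
= 147x^6
The coefficient is 147

147


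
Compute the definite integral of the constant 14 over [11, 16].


The integral of a constant k over [a, b] equals k * (b - a).
integral from 11 to 16 of 14 dx
= 14 * (16 - 11)
= 14 * 5
= 70

70


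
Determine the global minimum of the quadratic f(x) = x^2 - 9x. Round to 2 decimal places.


For a quadratic f(x) = ax^2 + bx + c with a > 0, the minimum is at the vertex.
Vertex x-coordinate: x = -b/(2a)
x = -(-9) / (2 * 1)
x = 9/2
Substitute back to find the minimum value:
f(9/2) = 1 * (9/2)^2 - 9 * (9/2) + 0
= 81/4 - 81/2 + 0
= -81/4 = -20.25

-20.25


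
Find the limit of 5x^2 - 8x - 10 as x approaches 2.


Since polynomials are continuous, we use direct substitution.
lim(x->2) of 5x^2 - 8x - 10
= 5 * 2^2 - 8 * 2 - 10
= 20 - 16 - 10
= -6

-6


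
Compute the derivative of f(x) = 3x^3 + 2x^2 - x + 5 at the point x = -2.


Differentiate f(x) = 3x^3 + 2x^2 - x + 5 term by term:
f'(x) = 9x^2 + 4x - 1
Substitute x = -2:
f'(-2) = 9 * (-2)^2 + 4 * (-2) - 1
= 36 - 8 - 1
= 27

27


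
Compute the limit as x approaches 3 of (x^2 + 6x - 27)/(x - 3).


Direct substitution gives 0/0, so we factor the numerator.
Factor: (x^2 + 6x - 27) = (x - 3)(x + 9)
Cancel the common factor (x - 3):
(x^2 + 6x - 27)/(x - 3) = (x + 9)
Now substitute x = 3:
= (3) - (-9) = 12

12


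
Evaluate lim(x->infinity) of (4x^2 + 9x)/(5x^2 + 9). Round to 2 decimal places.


For limits at infinity with equal-degree polynomials,
we compare leading coefficients.
Numerator leading term: 4x^2
Denominator leading term: 5x^2
Divide both by x^2:
lim = (4 + 9/x) / (5 + 9/x^2)
As x -> infinity, the 1/x and 1/x^2 terms vanish:
= 4/5 = 0.80

0.80


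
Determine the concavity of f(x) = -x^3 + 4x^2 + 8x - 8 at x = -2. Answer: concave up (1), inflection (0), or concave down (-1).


Concavity is determined by the sign of f''(x).
f(x) = -x^3 + 4x^2 + 8x - 8
f'(x) = -3x^2 + 8x + 8
f''(x) = -6x + 8
f''(-2) = -6 * (-2) + 8
= 12 + 8
= 20
Since f''(-2) > 0, the function is concave up (1)

1


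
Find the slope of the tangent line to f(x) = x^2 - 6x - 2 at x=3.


The slope of the tangent line equals f'(x) at the point.
f(x) = x^2 - 6x - 2
f'(x) = 2x - 6
At x = 3:
f'(3) = 2 * 3 - 6
= 6 - 6
= 0

0


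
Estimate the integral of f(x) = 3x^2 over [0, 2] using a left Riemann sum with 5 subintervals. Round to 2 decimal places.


Left Riemann sum uses left endpoints of each subinterval.
Interval: [0, 2], n = 5
dx = (2 - 0) / 5 = 2/5
Left endpoints: [0, 2/5, 4/5, 6/5, 8/5]
f values: [0, 12/25, 48/25, 108/25, 192/25]
Sum = dx * (sum of f values)
= 2/5 * 72/5
= 144/25 = 5.76

5.76


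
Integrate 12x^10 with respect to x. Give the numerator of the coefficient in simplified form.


Apply the power rule for integration:
integral of ax^n dx = a/(n+1) * x^(n+1) + C
integral of 12x^10 dx
= 12/11 * x^11 + C
The coefficient in lowest terms is 12/11, and its numerator is 12

12


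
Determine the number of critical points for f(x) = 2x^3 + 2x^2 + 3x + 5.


Find where f'(x) = 0:
f(x) = 2x^3 + 2x^2 + 3x + 5
f'(x) = 6x^2 + 4x + 3
This is a quadratic in x. Use the discriminant to count real roots.
Discriminant = (4)^2 - 4 * 6 * 3
= 16 - 72
= -56
Since discriminant < 0, f'(x) = 0 has no real solutions.
Number of critical points: 0

0


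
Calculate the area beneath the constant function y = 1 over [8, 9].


The area under a constant function y = 1 is a rectangle.
Width = 9 - 8 = 1
Height = 1
Area = width * height
= 1 * 1
= 1

1


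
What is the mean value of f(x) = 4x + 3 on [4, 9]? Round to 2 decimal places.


Average value = 1/(b-a) * integral from a to b of f(x) dx
First compute the integral of 4x + 3:
F(x) = 2x^2 + 3x
F(9) = 2 * 81 + 3 * 9 = 189
F(4) = 2 * 16 + 3 * 4 = 44
Integral = 189 - 44 = 145
Average = 145 / (9 - 4) = 145 / 5
= 29 = 29.00

29.00


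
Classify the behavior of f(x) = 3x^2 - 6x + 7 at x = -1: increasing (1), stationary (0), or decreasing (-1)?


Compute f'(x) to determine behavior:
f'(x) = 6x - 6
f'(-1) = 6 * (-1) - 6
= -6 - 6
= -12
Since f'(-1) < 0, the function is decreasing (-1)

-1


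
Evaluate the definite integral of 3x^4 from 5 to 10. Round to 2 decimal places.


Find the antiderivative of 3x^4:
F(x) = 3/5 * x^5
Apply the Fundamental Theorem of Calculus:
F(10) - F(5)
= 3/5 * 10^5 - 3/5 * 5^5
= 3/5 * (100000 - 3125)
= 3/5 * 96875
= 58125 = 58125.00

58125.00


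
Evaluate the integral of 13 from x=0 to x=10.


The integral of a constant k over [a, b] equals k * (b - a).
integral from 0 to 10 of 13 dx
= 13 * (10 - 0)
= 13 * 10
= 130

130


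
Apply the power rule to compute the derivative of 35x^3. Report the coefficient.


We apply the power rule: d/dx [ax^n] = a*n * x^(n-1)
d/dx [35x^3]
= 35 * 3 * x^(3-1)
= 105x^2
The coefficient is 105

105


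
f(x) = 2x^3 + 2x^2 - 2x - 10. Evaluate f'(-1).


Differentiate f(x) = 2x^3 + 2x^2 - 2x - 10 term by term:
f'(x) = 6x^2 + 4x - 2
Substitute x = -1:
f'(-1) = 6 * (-1)^2 + 4 * (-1) - 2
= 6 - 4 - 2
= 0

0


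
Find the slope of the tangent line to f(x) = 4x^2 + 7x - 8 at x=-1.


The slope of the tangent line equals f'(x) at the point.
f(x) = 4x^2 + 7x - 8
f'(x) = 8x + 7
At x = -1:
f'(-1) = 8 * (-1) + 7
= -8 + 7
= -1

-1


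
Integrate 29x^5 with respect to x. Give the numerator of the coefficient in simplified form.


Apply the power rule for integration:
integral of ax^n dx = a/(n+1) * x^(n+1) + C
integral of 29x^5 dx
= 29/6 * x^6 + C
The coefficient in lowest terms is 29/6, and its numerator is 29

29


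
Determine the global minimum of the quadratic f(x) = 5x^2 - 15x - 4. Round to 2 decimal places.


For a quadratic f(x) = ax^2 + bx + c with a > 0, the minimum is at the vertex.
Vertex x-coordinate: x = -b/(2a)
x = -(-15) / (2 * 5)
x = 15/10 = 3/2
Substitute back to find the minimum value:
f(3/2) = 5 * (3/2)^2 - 15 * (3/2) - 4
= 45/4 - 45/2 - 4
= -61/4 = -15.25

-15.25


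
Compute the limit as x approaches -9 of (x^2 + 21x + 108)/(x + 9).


Direct substitution gives 0/0, so we factor the numerator.
Factor: (x^2 + 21x + 108) = (x + 9)(x + 12)
Cancel the common factor (x + 9):
(x^2 + 21x + 108)/(x + 9) = (x + 12)
Now substitute x = -9:
= (-9) - (-12) = 3

3


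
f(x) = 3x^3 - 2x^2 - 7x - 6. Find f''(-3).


First derivative:
f'(x) = 9x^2 - 4x - 7
Second derivative:
f''(x) = 18x - 4
Substitute x = -3:
f''(-3) = 18 * (-3) - 4
= -54 - 4
= -58

-58


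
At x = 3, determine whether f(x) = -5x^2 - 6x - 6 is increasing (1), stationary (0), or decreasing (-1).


Compute f'(x) to determine behavior:
f'(x) = -10x - 6
f'(3) = -10 * 3 - 6
= -30 - 6
= -36
Since f'(3) < 0, the function is decreasing (-1)

-1


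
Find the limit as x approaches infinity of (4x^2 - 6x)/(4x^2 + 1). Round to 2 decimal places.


For limits at infinity with equal-degree polynomials,
we compare leading coefficients.
Numerator leading term: 4x^2
Denominator leading term: 4x^2
Divide both by x^2:
lim = (4 - 6/x) / (4 + 1/x^2)
As x -> infinity, the 1/x and 1/x^2 terms vanish:
= 4/4 = 1 = 1.00

1.00


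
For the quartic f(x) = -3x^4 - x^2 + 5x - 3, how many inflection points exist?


Inflection points occur where f''(x) = 0 and concavity changes.
f(x) = -3x^4 - x^2 + 5x - 3
f'(x) = -12x^3 - 2x + 5
f''(x) = -36x^2 - 2
This is a quadratic in x. Use the discriminant to count real roots.
Discriminant = (0)^2 - 4 * (-36) * (-2)
= 0 - 288
= -288
Since discriminant < 0, f''(x) = 0 has no real solutions.
Number of inflection points: 0

0


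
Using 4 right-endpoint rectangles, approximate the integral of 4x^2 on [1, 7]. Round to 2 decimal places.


Right Riemann sum uses right endpoints of each subinterval.
Interval: [1, 7], n = 4
dx = (7 - 1) / 4 = 3/2
Right endpoints: [5/2, 4, 11/2, 7]
f values: [25, 64, 121, 196]
Sum = dx * (sum of f values)
= 3/2 * 406
= 609 = 609.00

609.00


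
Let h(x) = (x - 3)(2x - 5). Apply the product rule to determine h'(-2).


Let u(x) = x - 3 and v(x) = 2x - 5
u'(x) = 1
v'(x) = 2
Product rule: h'(x) = u'(x)*v(x) + u(x)*v'(x)
= 1 * (2x - 5) + (x - 3) * 2
At x = -2:
u(-2) = 1 * (-2) - 3 = -5
v(-2) = 2 * (-2) - 5 = -9
h'(-2) = 1 * (-9) + (-5) * 2
= -9 - 10
= -19

-19


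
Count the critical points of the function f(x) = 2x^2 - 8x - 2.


Find where f'(x) = 0:
f'(x) = 4x - 8
Set f'(x) = 0:
4x - 8 = 0
x = 8 / 4 = 2
This is a linear equation in x, so there is exactly one solution.
Number of critical points: 1

1


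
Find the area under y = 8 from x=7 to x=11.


The area under a constant function y = 8 is a rectangle.
Width = 11 - 7 = 4
Height = 8
Area = width * height
= 4 * 8
= 32

32


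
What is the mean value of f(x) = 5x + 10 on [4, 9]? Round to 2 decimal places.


Average value = 1/(b-a) * integral from a to b of f(x) dx
First compute the integral of 5x + 10:
F(x) = (5/2)x^2 + 10x
F(9) = 5/2 * 81 + 10 * 9 = 585/2
F(4) = 5/2 * 16 + 10 * 4 = 80
Integral = 585/2 - 80 = 425/2
Average = (425/2) / (9 - 4) = (425/2) / 5
= 85/2 = 42.50

42.50


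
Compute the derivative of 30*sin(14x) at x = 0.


Apply the chain rule to differentiate 30*sin(14x):
d/dx [30*sin(14x)]
= 30 * cos(14x) * d/dx(14x)
= 30 * 14 * cos(14x)
= 420 * cos(14x)
Evaluate at x = 0:
= 420 * cos(0)
= 420 * 1
= 420

420


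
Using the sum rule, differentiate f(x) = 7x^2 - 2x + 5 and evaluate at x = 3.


Differentiate term by term using power and sum rules:
f(x) = 7x^2 - 2x + 5
f'(x) = 14x - 2
Substitute x = 3:
f'(3) = 14 * 3 - 2
= 42 - 2
= 40

40


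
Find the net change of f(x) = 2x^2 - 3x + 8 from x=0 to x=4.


Net change = f(b) - f(a)
f(x) = 2x^2 - 3x + 8
Compute f(4):
f(4) = 2 * 4^2 - 3 * 4 + 8
= 32 - 12 + 8
= 28
Compute f(0):
f(0) = 2 * 0^2 - 3 * 0 + 8
= 0 + 0 + 8
= 8
Net change = 28 - 8 = 20

20


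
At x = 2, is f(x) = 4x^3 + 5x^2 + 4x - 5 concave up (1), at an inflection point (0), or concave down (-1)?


Concavity is determined by the sign of f''(x).
f(x) = 4x^3 + 5x^2 + 4x - 5
f'(x) = 12x^2 + 10x + 4
f''(x) = 24x + 10
f''(2) = 24 * 2 + 10
= 48 + 10
= 58
Since f''(2) > 0, the function is concave up (1)

1


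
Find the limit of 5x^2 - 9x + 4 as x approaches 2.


Since polynomials are continuous, we use direct substitution.
lim(x->2) of 5x^2 - 9x + 4
= 5 * 2^2 - 9 * 2 + 4
= 20 - 18 + 4
= 6

6


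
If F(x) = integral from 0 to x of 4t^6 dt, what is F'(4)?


By the Fundamental Theorem of Calculus (Part 1):
If F(x) = integral from 0 to x of f(t) dt, then F'(x) = f(x)
Here f(t) = 4t^6
So F'(x) = 4x^6
Evaluate at x = 4:
F'(4) = 4 * 4^6
= 4 * 4096
= 16384

16384


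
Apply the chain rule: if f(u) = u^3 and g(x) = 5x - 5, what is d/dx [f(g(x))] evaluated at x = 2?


Using the chain rule: (f(g(x)))' = f'(g(x)) * g'(x)
First, find g(2):
g(2) = 5 * 2 - 5 = 5
Next, f'(u) = 3u^2
And g'(x) = 5
So f'(g(2)) * g'(2)
= 3 * 5^2 * 5
= 3 * 25 * 5
= 375

375


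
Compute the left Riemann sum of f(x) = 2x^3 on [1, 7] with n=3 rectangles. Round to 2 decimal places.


Left Riemann sum uses left endpoints of each subinterval.
Interval: [1, 7], n = 3
dx = (7 - 1) / 3 = 2
Left endpoints: [1, 3, 5]
f values: [2, 54, 250]
Sum = dx * (sum of f values)
= 2 * 306
= 612 = 612.00

612.00


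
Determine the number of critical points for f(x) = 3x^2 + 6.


Find where f'(x) = 0:
f'(x) = 6x
Set f'(x) = 0:
6x = 0
x = 0 / 6 = 0
This is a linear equation in x, so there is exactly one solution.
Number of critical points: 1

1


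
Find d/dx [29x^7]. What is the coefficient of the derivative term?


We apply the power rule: d/dx [ax^n] = a*n * x^(n-1)
d/dx [29x^7]
= 29 * 7 * x^(7-1)
= 203x^6
The coefficient is 203

203


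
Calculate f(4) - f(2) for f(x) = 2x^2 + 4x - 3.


Net change = f(b) - f(a)
f(x) = 2x^2 + 4x - 3
Compute f(4):
f(4) = 2 * 4^2 + 4 * 4 - 3
= 32 + 16 - 3
= 45
Compute f(2):
f(2) = 2 * 2^2 + 4 * 2 - 3
= 8 + 8 - 3
= 13
Net change = 45 - 13 = 32

32


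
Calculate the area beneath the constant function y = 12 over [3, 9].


The area under a constant function y = 12 is a rectangle.
Width = 9 - 3 = 6
Height = 12
Area = width * height
= 6 * 12
= 72

72


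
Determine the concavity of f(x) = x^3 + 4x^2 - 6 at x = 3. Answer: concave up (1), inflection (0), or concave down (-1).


Concavity is determined by the sign of f''(x).
f(x) = x^3 + 4x^2 - 6
f'(x) = 3x^2 + 8x
f''(x) = 6x + 8
f''(3) = 6 * 3 + 8
= 18 + 8
= 26
Since f''(3) > 0, the function is concave up (1)

1


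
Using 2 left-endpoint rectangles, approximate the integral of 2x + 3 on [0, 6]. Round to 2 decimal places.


Left Riemann sum uses left endpoints of each subinterval.
Interval: [0, 6], n = 2
dx = (6 - 0) / 2 = 3
Left endpoints: [0, 3]
f values: [3, 9]
Sum = dx * (sum of f values)
= 3 * 12
= 36 = 36.00

36.00


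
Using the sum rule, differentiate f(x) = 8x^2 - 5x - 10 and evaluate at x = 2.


Differentiate term by term using power and sum rules:
f(x) = 8x^2 - 5x - 10
f'(x) = 16x - 5
Substitute x = 2:
f'(2) = 16 * 2 - 5
= 32 - 5
= 27

27


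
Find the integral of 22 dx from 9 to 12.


The integral of a constant k over [a, b] equals k * (b - a).
integral from 9 to 12 of 22 dx
= 22 * (12 - 9)
= 22 * 3
= 66

66


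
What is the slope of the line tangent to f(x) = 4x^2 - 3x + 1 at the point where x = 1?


The slope of the tangent line equals f'(x) at the point.
f(x) = 4x^2 - 3x + 1
f'(x) = 8x - 3
At x = 1:
f'(1) = 8 * 1 - 3
= 8 - 3
= 5

5


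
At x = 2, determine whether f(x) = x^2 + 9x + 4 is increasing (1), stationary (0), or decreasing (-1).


Compute f'(x) to determine behavior:
f'(x) = 2x + 9
f'(2) = 2 * 2 + 9
= 4 + 9
= 13
Since f'(2) > 0, the function is increasing (1)

1


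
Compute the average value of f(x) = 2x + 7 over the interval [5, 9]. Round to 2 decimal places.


Average value = 1/(b-a) * integral from a to b of f(x) dx
First compute the integral of 2x + 7:
F(x) = x^2 + 7x
F(9) = 1 * 81 + 7 * 9 = 144
F(5) = 1 * 25 + 7 * 5 = 60
Integral = 144 - 60 = 84
Average = 84 / (9 - 5) = 84 / 4
= 21 = 21.00

21.00


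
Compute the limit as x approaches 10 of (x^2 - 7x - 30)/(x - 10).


Direct substitution gives 0/0, so we factor the numerator.
Factor: (x^2 - 7x - 30) = (x - 10)(x + 3)
Cancel the common factor (x - 10):
(x^2 - 7x - 30)/(x - 10) = (x + 3)
Now substitute x = 10:
= (10) - (-3) = 13

13


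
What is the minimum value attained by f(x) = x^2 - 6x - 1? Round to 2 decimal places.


For a quadratic f(x) = ax^2 + bx + c with a > 0, the minimum is at the vertex.
Vertex x-coordinate: x = -b/(2a)
x = -(-6) / (2 * 1)
x = 6/2 = 3
Substitute back to find the minimum value:
f(3) = 1 * 3^2 - 6 * 3 - 1
= 9 - 18 - 1
= -10 = -10.00

-10.00


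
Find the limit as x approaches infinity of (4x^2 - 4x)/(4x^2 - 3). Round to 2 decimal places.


For limits at infinity with equal-degree polynomials,
we compare leading coefficients.
Numerator leading term: 4x^2
Denominator leading term: 4x^2
Divide both by x^2:
lim = (4 - 4/x) / (4 - 3/x^2)
As x -> infinity, the 1/x and 1/x^2 terms vanish:
= 4/4 = 1 = 1.00

1.00


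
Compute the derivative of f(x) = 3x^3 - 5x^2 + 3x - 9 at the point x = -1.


Differentiate f(x) = 3x^3 - 5x^2 + 3x - 9 term by term:
f'(x) = 9x^2 - 10x + 3
Substitute x = -1:
f'(-1) = 9 * (-1)^2 - 10 * (-1) + 3
= 9 + 10 + 3
= 22

22


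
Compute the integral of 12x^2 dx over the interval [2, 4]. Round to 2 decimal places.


Find the antiderivative of 12x^2:
F(x) = 12/3 * x^3
Apply the Fundamental Theorem of Calculus:
F(4) - F(2)
= 12/3 * 4^3 - 12/3 * 2^3
= 12/3 * (64 - 8)
= 12/3 * 56
= 224 = 224.00

224.00


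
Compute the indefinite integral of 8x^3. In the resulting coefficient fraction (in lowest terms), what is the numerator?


Apply the power rule for integration:
integral of ax^n dx = a/(n+1) * x^(n+1) + C
integral of 8x^3 dx
= 8/4 * x^4 + C
= 2 * x^4 + C
The coefficient in lowest terms is 2 = 2/1, so its numerator is 2

2


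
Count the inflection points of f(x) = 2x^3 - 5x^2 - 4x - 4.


Inflection points occur where f''(x) = 0 and concavity changes.
f(x) = 2x^3 - 5x^2 - 4x - 4
f'(x) = 6x^2 - 10x - 4
f''(x) = 12x - 10
Set f''(x) = 0:
12x - 10 = 0
x = 10 / 12 = 5/6
Since f''(x) is linear (degree 1), it changes sign at this point.
Therefore there is exactly 1 inflection point.

1


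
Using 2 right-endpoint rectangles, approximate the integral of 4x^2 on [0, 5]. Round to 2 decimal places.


Right Riemann sum uses right endpoints of each subinterval.
Interval: [0, 5], n = 2
dx = (5 - 0) / 2 = 5/2
Right endpoints: [5/2, 5]
f values: [25, 100]
Sum = dx * (sum of f values)
= 5/2 * 125
= 625/2 = 312.50

312.50


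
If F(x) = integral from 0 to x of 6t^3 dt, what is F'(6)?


By the Fundamental Theorem of Calculus (Part 1):
If F(x) = integral from 0 to x of f(t) dt, then F'(x) = f(x)
Here f(t) = 6t^3
So F'(x) = 6x^3
Evaluate at x = 6:
F'(6) = 6 * 6^3
= 6 * 216
= 1296

1296


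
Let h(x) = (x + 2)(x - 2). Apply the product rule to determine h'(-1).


Let u(x) = x + 2 and v(x) = x - 2
u'(x) = 1
v'(x) = 1
Product rule: h'(x) = u'(x)*v(x) + u(x)*v'(x)
= 1 * (x - 2) + (x + 2) * 1
At x = -1:
u(-1) = 1 * (-1) + 2 = 1
v(-1) = 1 * (-1) - 2 = -3
h'(-1) = 1 * (-3) + 1 * 1
= -3 + 1
= -2

-2


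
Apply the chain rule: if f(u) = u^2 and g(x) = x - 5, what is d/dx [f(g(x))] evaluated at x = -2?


Using the chain rule: (f(g(x)))' = f'(g(x)) * g'(x)
First, find g(-2):
g(-2) = 1 * (-2) - 5 = -7
Next, f'(u) = 2u
And g'(x) = 1
So f'(g(-2)) * g'(-2)
= 2 * (-7) * 1
= -14

-14


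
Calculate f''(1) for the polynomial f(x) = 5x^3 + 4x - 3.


First derivative:
f'(x) = 15x^2 + 4
Second derivative:
f''(x) = 30x
Substitute x = 1:
f''(1) = 30 * 1 + 0
= 30 + 0
= 30

30


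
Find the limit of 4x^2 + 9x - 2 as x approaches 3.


Since polynomials are continuous, we use direct substitution.
lim(x->3) of 4x^2 + 9x - 2
= 4 * 3^2 + 9 * 3 - 2
= 36 + 27 - 2
= 61

61


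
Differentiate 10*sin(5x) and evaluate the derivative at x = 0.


Apply the chain rule to differentiate 10*sin(5x):
d/dx [10*sin(5x)]
= 10 * cos(5x) * d/dx(5x)
= 10 * 5 * cos(5x)
= 50 * cos(5x)
Evaluate at x = 0:
= 50 * cos(0)
= 50 * 1
= 50

50


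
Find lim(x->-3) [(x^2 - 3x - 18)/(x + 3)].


Direct substitution gives 0/0, so we factor the numerator.
Factor: (x^2 - 3x - 18) = (x + 3)(x - 6)
Cancel the common factor (x + 3):
(x^2 - 3x - 18)/(x + 3) = (x - 6)
Now substitute x = -3:
= (-3) - (6) = -9

-9


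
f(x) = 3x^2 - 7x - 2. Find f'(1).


Differentiate term by term using power and sum rules:
f(x) = 3x^2 - 7x - 2
f'(x) = 6x - 7
Substitute x = 1:
f'(1) = 6 * 1 - 7
= 6 - 7
= -1

-1


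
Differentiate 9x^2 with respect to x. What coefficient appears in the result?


We apply the power rule: d/dx [ax^n] = a*n * x^(n-1)
d/dx [9x^2]
= 9 * 2 * x^(2-1)
= 18x
The coefficient is 18

18


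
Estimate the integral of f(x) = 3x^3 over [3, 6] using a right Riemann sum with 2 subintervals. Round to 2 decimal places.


Right Riemann sum uses right endpoints of each subinterval.
Interval: [3, 6], n = 2
dx = (6 - 3) / 2 = 3/2
Right endpoints: [9/2, 6]
f values: [2187/8, 648]
Sum = dx * (sum of f values)
= 3/2 * 7371/8
= 22113/16 ≈ 1382.06

1382.06


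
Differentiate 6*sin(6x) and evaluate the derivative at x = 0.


Apply the chain rule to differentiate 6*sin(6x):
d/dx [6*sin(6x)]
= 6 * cos(6x) * d/dx(6x)
= 6 * 6 * cos(6x)
= 36 * cos(6x)
Evaluate at x = 0:
= 36 * cos(0)
= 36 * 1
= 36

36


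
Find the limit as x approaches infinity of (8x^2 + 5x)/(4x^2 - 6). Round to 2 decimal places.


For limits at infinity with equal-degree polynomials,
we compare leading coefficients.
Numerator leading term: 8x^2
Denominator leading term: 4x^2
Divide both by x^2:
lim = (8 + 5/x) / (4 - 6/x^2)
As x -> infinity, the 1/x and 1/x^2 terms vanish:
= 8/4 = 2 = 2.00

2.00


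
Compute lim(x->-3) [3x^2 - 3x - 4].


Since polynomials are continuous, we use direct substitution.
lim(x->-3) of 3x^2 - 3x - 4
= 3 * (-3)^2 - 3 * (-3) - 4
= 27 + 9 - 4
= 32

32


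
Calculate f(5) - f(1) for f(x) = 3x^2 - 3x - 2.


Net change = f(b) - f(a)
f(x) = 3x^2 - 3x - 2
Compute f(5):
f(5) = 3 * 5^2 - 3 * 5 - 2
= 75 - 15 - 2
= 58
Compute f(1):
f(1) = 3 * 1^2 - 3 * 1 - 2
= 3 - 3 - 2
= -2
Net change = 58 - (-2) = 60

60


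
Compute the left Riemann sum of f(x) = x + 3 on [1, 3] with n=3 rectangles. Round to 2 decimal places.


Left Riemann sum uses left endpoints of each subinterval.
Interval: [1, 3], n = 3
dx = (3 - 1) / 3 = 2/3
Left endpoints: [1, 5/3, 7/3]
f values: [4, 14/3, 16/3]
Sum = dx * (sum of f values)
= 2/3 * 14
= 28/3 ≈ 9.33

9.33


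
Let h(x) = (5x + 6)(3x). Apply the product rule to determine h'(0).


Let u(x) = 5x + 6 and v(x) = 3x
u'(x) = 5
v'(x) = 3
Product rule: h'(x) = u'(x)*v(x) + u(x)*v'(x)
= 5 * (3x) + (5x + 6) * 3
At x = 0:
u(0) = 5 * 0 + 6 = 6
v(0) = 3 * 0 + 0 = 0
h'(0) = 5 * 0 + 6 * 3
= 0 + 18
= 18

18


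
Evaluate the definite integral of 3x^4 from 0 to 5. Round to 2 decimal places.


Find the antiderivative of 3x^4:
F(x) = 3/5 * x^5
Apply the Fundamental Theorem of Calculus:
F(5) - F(0)
= 3/5 * 5^5 - 3/5 * 0^5
= 3/5 * (3125 - 0)
= 3/5 * 3125
= 1875 = 1875.00

1875.00


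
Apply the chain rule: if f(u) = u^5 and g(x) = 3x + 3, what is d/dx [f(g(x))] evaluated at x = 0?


Using the chain rule: (f(g(x)))' = f'(g(x)) * g'(x)
First, find g(0):
g(0) = 3 * 0 + 3 = 3
Next, f'(u) = 5u^4
And g'(x) = 3
So f'(g(0)) * g'(0)
= 5 * 3^4 * 3
= 5 * 81 * 3
= 1215

1215


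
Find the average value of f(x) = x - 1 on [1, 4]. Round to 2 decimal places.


Average value = 1/(b-a) * integral from a to b of f(x) dx
First compute the integral of x - 1:
F(x) = (1/2)x^2 - x
F(4) = 1/2 * 16 - 1 * 4 = 4
F(1) = 1/2 * 1 - 1 * 1 = -1/2
Integral = 4 - (-1/2) = 9/2
Average = (9/2) / (4 - 1) = (9/2) / 3
= 3/2 = 1.50

1.50


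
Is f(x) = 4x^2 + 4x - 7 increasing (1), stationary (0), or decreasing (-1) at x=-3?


Compute f'(x) to determine behavior:
f'(x) = 8x + 4
f'(-3) = 8 * (-3) + 4
= -24 + 4
= -20
Since f'(-3) < 0, the function is decreasing (-1)

-1


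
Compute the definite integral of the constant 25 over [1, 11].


The integral of a constant k over [a, b] equals k * (b - a).
integral from 1 to 11 of 25 dx
= 25 * (11 - 1)
= 25 * 10
= 250

250


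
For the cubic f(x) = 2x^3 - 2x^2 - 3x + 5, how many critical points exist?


Find where f'(x) = 0:
f(x) = 2x^3 - 2x^2 - 3x + 5
f'(x) = 6x^2 - 4x - 3
This is a quadratic in x. Use the discriminant to count real roots.
Discriminant = (-4)^2 - 4 * 6 * (-3)
= 16 - (-72)
= 88
Since discriminant > 0, f'(x) = 0 has 2 real solutions.
Number of critical points: 2

2


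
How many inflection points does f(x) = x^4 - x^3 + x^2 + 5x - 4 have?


Inflection points occur where f''(x) = 0 and concavity changes.
f(x) = x^4 - x^3 + x^2 + 5x - 4
f'(x) = 4x^3 - 3x^2 + 2x + 5
f''(x) = 12x^2 - 6x + 2
This is a quadratic in x. Use the discriminant to count real roots.
Discriminant = (-6)^2 - 4 * 12 * 2
= 36 - 96
= -60
Since discriminant < 0, f''(x) = 0 has no real solutions.
Number of inflection points: 0

0


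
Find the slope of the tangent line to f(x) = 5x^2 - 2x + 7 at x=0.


The slope of the tangent line equals f'(x) at the point.
f(x) = 5x^2 - 2x + 7
f'(x) = 10x - 2
At x = 0:
f'(0) = 10 * 0 - 2
= 0 - 2
= -2

-2


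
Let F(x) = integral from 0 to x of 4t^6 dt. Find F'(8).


By the Fundamental Theorem of Calculus (Part 1):
If F(x) = integral from 0 to x of f(t) dt, then F'(x) = f(x)
Here f(t) = 4t^6
So F'(x) = 4x^6
Evaluate at x = 8:
F'(8) = 4 * 8^6
= 4 * 262144
= 1048576

1048576


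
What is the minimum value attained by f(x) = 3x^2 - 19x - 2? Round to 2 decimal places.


For a quadratic f(x) = ax^2 + bx + c with a > 0, the minimum is at the vertex.
Vertex x-coordinate: x = -b/(2a)
x = -(-19) / (2 * 3)
x = 19/6
Substitute back to find the minimum value:
f(19/6) = 3 * (19/6)^2 - 19 * (19/6) - 2
= 361/12 - 361/6 - 2
= -385/12 ≈ -32.08

-32.08


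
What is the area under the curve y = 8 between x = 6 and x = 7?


The area under a constant function y = 8 is a rectangle.
Width = 7 - 6 = 1
Height = 8
Area = width * height
= 1 * 8
= 8

8


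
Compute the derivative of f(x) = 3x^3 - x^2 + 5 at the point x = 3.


Differentiate f(x) = 3x^3 - x^2 + 5 term by term:
f'(x) = 9x^2 - 2x
Substitute x = 3:
f'(3) = 9 * 3^2 - 2 * 3 + 0
= 81 - 6 + 0
= 75

75


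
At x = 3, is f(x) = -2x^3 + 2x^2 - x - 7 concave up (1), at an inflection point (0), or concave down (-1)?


Concavity is determined by the sign of f''(x).
f(x) = -2x^3 + 2x^2 - x - 7
f'(x) = -6x^2 + 4x - 1
f''(x) = -12x + 4
f''(3) = -12 * 3 + 4
= -36 + 4
= -32
Since f''(3) < 0, the function is concave down (-1)

-1


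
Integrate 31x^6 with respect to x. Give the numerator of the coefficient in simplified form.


Apply the power rule for integration:
integral of ax^n dx = a/(n+1) * x^(n+1) + C
integral of 31x^6 dx
= 31/7 * x^7 + C
The coefficient in lowest terms is 31/7, and its numerator is 31

31


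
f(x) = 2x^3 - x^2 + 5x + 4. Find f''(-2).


First derivative:
f'(x) = 6x^2 - 2x + 5
Second derivative:
f''(x) = 12x - 2
Substitute x = -2:
f''(-2) = 12 * (-2) - 2
= -24 - 2
= -26

-26


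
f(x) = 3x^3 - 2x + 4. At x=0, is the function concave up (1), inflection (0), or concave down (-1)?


Concavity is determined by the sign of f''(x).
f(x) = 3x^3 - 2x + 4
f'(x) = 9x^2 - 2
f''(x) = 18x
f''(0) = 18 * 0 + 0
= 0 + 0
= 0
f''(0) = 0, and f''(x) is linear with nonzero slope 18, so f'' changes sign at x = 0. Hence the function is at an inflection point (0)

0


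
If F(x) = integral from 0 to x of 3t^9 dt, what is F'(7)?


By the Fundamental Theorem of Calculus (Part 1):
If F(x) = integral from 0 to x of f(t) dt, then F'(x) = f(x)
Here f(t) = 3t^9
So F'(x) = 3x^9
Evaluate at x = 7:
F'(7) = 3 * 7^9
= 3 * 40353607
= 121060821

121060821


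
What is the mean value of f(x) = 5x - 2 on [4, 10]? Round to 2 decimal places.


Average value = 1/(b-a) * integral from a to b of f(x) dx
First compute the integral of 5x - 2:
F(x) = (5/2)x^2 - 2x
F(10) = 5/2 * 100 - 2 * 10 = 230
F(4) = 5/2 * 16 - 2 * 4 = 32
Integral = 230 - 32 = 198
Average = 198 / (10 - 4) = 198 / 6
= 33 = 33.00

33.00


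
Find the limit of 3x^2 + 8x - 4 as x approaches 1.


Since polynomials are continuous, we use direct substitution.
lim(x->1) of 3x^2 + 8x - 4
= 3 * 1^2 + 8 * 1 - 4
= 3 + 8 - 4
= 7

7


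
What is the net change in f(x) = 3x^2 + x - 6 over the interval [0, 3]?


Net change = f(b) - f(a)
f(x) = 3x^2 + x - 6
Compute f(3):
f(3) = 3 * 3^2 + 1 * 3 - 6
= 27 + 3 - 6
= 24
Compute f(0):
f(0) = 3 * 0^2 + 1 * 0 - 6
= 0 + 0 - 6
= -6
Net change = 24 - (-6) = 30

30


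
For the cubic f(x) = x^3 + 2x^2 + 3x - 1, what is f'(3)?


Differentiate f(x) = x^3 + 2x^2 + 3x - 1 term by term:
f'(x) = 3x^2 + 4x + 3
Substitute x = 3:
f'(3) = 3 * 3^2 + 4 * 3 + 3
= 27 + 12 + 3
= 42

42


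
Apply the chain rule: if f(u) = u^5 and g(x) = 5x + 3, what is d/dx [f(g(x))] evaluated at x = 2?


Using the chain rule: (f(g(x)))' = f'(g(x)) * g'(x)
First, find g(2):
g(2) = 5 * 2 + 3 = 13
Next, f'(u) = 5u^4
And g'(x) = 5
So f'(g(2)) * g'(2)
= 5 * 13^4 * 5
= 5 * 28561 * 5
= 714025

714025


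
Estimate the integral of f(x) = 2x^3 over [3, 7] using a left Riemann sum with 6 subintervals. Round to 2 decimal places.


Left Riemann sum uses left endpoints of each subinterval.
Interval: [3, 7], n = 6
dx = (7 - 3) / 6 = 2/3
Left endpoints: [3, 11/3, 13/3, 5, 17/3, 19/3]
f values: [54, 2662/27, 4394/27, 250, 9826/27, 13718/27]
Sum = dx * (sum of f values)
= 2/3 * 4312/3
= 8624/9 ≈ 958.22

958.22


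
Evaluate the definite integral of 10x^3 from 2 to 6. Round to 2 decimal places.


Find the antiderivative of 10x^3:
F(x) = 10/4 * x^4
Apply the Fundamental Theorem of Calculus:
F(6) - F(2)
= 10/4 * 6^4 - 10/4 * 2^4
= 10/4 * (1296 - 16)
= 10/4 * 1280
= 3200 = 3200.00

3200.00


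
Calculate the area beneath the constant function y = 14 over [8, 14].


The area under a constant function y = 14 is a rectangle.
Width = 14 - 8 = 6
Height = 14
Area = width * height
= 6 * 14
= 84

84


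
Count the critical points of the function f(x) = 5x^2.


Find where f'(x) = 0:
f'(x) = 10x
Set f'(x) = 0:
10x = 0
x = 0 / 10 = 0
This is a linear equation in x, so there is exactly one solution.
Number of critical points: 1

1


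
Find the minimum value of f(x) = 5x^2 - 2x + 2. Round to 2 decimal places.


For a quadratic f(x) = ax^2 + bx + c with a > 0, the minimum is at the vertex.
Vertex x-coordinate: x = -b/(2a)
x = -(-2) / (2 * 5)
x = 2/10 = 1/5
Substitute back to find the minimum value:
f(1/5) = 5 * (1/5)^2 - 2 * (1/5) + 2
= 1/5 - 2/5 + 2
= 9/5 = 1.80

1.80


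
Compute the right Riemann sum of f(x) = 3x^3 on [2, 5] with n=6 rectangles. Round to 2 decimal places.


Right Riemann sum uses right endpoints of each subinterval.
Interval: [2, 5], n = 6
dx = (5 - 2) / 6 = 1/2
Right endpoints: [5/2, 3, 7/2, 4, 9/2, 5]
f values: [375/8, 81, 1029/8, 192, 2187/8, 375]
Sum = dx * (sum of f values)
= 1/2 * 8775/8
= 8775/16 ≈ 548.44

548.44


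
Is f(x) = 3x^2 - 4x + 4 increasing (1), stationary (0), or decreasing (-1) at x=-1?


Compute f'(x) to determine behavior:
f'(x) = 6x - 4
f'(-1) = 6 * (-1) - 4
= -6 - 4
= -10
Since f'(-1) < 0, the function is decreasing (-1)

-1


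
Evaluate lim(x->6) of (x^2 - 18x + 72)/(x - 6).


Direct substitution gives 0/0, so we factor the numerator.
Factor: (x^2 - 18x + 72) = (x - 6)(x - 12)
Cancel the common factor (x - 6):
(x^2 - 18x + 72)/(x - 6) = (x - 12)
Now substitute x = 6:
= (6) - (12) = -6

-6


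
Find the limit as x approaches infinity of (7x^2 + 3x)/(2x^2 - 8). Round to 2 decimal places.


For limits at infinity with equal-degree polynomials,
we compare leading coefficients.
Numerator leading term: 7x^2
Denominator leading term: 2x^2
Divide both by x^2:
lim = (7 + 3/x) / (2 - 8/x^2)
As x -> infinity, the 1/x and 1/x^2 terms vanish:
= 7/2 = 3.50

3.50


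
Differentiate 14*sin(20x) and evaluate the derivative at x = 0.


Apply the chain rule to differentiate 14*sin(20x):
d/dx [14*sin(20x)]
= 14 * cos(20x) * d/dx(20x)
= 14 * 20 * cos(20x)
= 280 * cos(20x)
Evaluate at x = 0:
= 280 * cos(0)
= 280 * 1
= 280

280


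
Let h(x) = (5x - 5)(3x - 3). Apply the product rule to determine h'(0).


Let u(x) = 5x - 5 and v(x) = 3x - 3
u'(x) = 5
v'(x) = 3
Product rule: h'(x) = u'(x)*v(x) + u(x)*v'(x)
= 5 * (3x - 3) + (5x - 5) * 3
At x = 0:
u(0) = 5 * 0 - 5 = -5
v(0) = 3 * 0 - 3 = -3
h'(0) = 5 * (-3) + (-5) * 3
= -15 - 15
= -30

-30


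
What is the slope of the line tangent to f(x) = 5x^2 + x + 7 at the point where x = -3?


The slope of the tangent line equals f'(x) at the point.
f(x) = 5x^2 + x + 7
f'(x) = 10x + 1
At x = -3:
f'(-3) = 10 * (-3) + 1
= -30 + 1
= -29

-29


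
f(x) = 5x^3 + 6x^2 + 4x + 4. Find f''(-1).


First derivative:
f'(x) = 15x^2 + 12x + 4
Second derivative:
f''(x) = 30x + 12
Substitute x = -1:
f''(-1) = 30 * (-1) + 12
= -30 + 12
= -18

-18


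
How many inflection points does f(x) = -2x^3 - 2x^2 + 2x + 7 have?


Inflection points occur where f''(x) = 0 and concavity changes.
f(x) = -2x^3 - 2x^2 + 2x + 7
f'(x) = -6x^2 - 4x + 2
f''(x) = -12x - 4
Set f''(x) = 0:
-12x - 4 = 0
x = 4 / (-12) = -1/3
Since f''(x) is linear (degree 1), it changes sign at this point.
Therefore there is exactly 1 inflection point.

1


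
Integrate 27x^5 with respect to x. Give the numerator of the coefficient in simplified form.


Apply the power rule for integration:
integral of ax^n dx = a/(n+1) * x^(n+1) + C
integral of 27x^5 dx
= 27/6 * x^6 + C
= 9/2 * x^6 + C
The coefficient in lowest terms is 9/2, and its numerator is 9

9


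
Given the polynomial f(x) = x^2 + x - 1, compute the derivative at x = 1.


Differentiate term by term using power and sum rules:
f(x) = x^2 + x - 1
f'(x) = 2x + 1
Substitute x = 1:
f'(1) = 2 * 1 + 1
= 2 + 1
= 3

3


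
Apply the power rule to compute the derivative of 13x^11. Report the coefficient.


We apply the power rule: d/dx [ax^n] = a*n * x^(n-1)
d/dx [13x^11]
= 13 * 11 * x^(11-1)
= 143x^10
The coefficient is 143

143


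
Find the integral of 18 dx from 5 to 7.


The integral of a constant k over [a, b] equals k * (b - a).
integral from 5 to 7 of 18 dx
= 18 * (7 - 5)
= 18 * 2
= 36

36


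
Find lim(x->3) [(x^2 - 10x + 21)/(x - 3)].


Direct substitution gives 0/0, so we factor the numerator.
Factor: (x^2 - 10x + 21) = (x - 3)(x - 7)
Cancel the common factor (x - 3):
(x^2 - 10x + 21)/(x - 3) = (x - 7)
Now substitute x = 3:
= (3) - (7) = -4

-4


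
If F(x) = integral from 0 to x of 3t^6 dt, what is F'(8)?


By the Fundamental Theorem of Calculus (Part 1):
If F(x) = integral from 0 to x of f(t) dt, then F'(x) = f(x)
Here f(t) = 3t^6
So F'(x) = 3x^6
Evaluate at x = 8:
F'(8) = 3 * 8^6
= 3 * 262144
= 786432

786432


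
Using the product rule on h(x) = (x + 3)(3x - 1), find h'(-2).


Let u(x) = x + 3 and v(x) = 3x - 1
u'(x) = 1
v'(x) = 3
Product rule: h'(x) = u'(x)*v(x) + u(x)*v'(x)
= 1 * (3x - 1) + (x + 3) * 3
At x = -2:
u(-2) = 1 * (-2) + 3 = 1
v(-2) = 3 * (-2) - 1 = -7
h'(-2) = 1 * (-7) + 1 * 3
= -7 + 3
= -4

-4


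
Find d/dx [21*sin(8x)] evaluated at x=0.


Apply the chain rule to differentiate 21*sin(8x):
d/dx [21*sin(8x)]
= 21 * cos(8x) * d/dx(8x)
= 21 * 8 * cos(8x)
= 168 * cos(8x)
Evaluate at x = 0:
= 168 * cos(0)
= 168 * 1
= 168

168


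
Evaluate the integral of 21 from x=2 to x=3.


The integral of a constant k over [a, b] equals k * (b - a).
integral from 2 to 3 of 21 dx
= 21 * (3 - 2)
= 21 * 1
= 21

21


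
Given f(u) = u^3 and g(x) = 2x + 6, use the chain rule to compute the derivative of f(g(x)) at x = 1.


Using the chain rule: (f(g(x)))' = f'(g(x)) * g'(x)
First, find g(1):
g(1) = 2 * 1 + 6 = 8
Next, f'(u) = 3u^2
And g'(x) = 2
So f'(g(1)) * g'(1)
= 3 * 8^2 * 2
= 3 * 64 * 2
= 384

384


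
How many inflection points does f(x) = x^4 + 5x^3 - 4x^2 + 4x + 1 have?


Inflection points occur where f''(x) = 0 and concavity changes.
f(x) = x^4 + 5x^3 - 4x^2 + 4x + 1
f'(x) = 4x^3 + 15x^2 - 8x + 4
f''(x) = 12x^2 + 30x - 8
This is a quadratic in x. Use the discriminant to count real roots.
Discriminant = (30)^2 - 4 * 12 * (-8)
= 900 - (-384)
= 1284
Since discriminant > 0, f''(x) = 0 has 2 distinct real solutions.
A quadratic with two distinct real roots changes sign at each root, so concavity changes at both.
Number of inflection points: 2

2


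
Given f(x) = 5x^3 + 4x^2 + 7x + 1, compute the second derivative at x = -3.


First derivative:
f'(x) = 15x^2 + 8x + 7
Second derivative:
f''(x) = 30x + 8
Substitute x = -3:
f''(-3) = 30 * (-3) + 8
= -90 + 8
= -82

-82


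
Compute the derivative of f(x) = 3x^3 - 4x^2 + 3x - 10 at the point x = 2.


Differentiate f(x) = 3x^3 - 4x^2 + 3x - 10 term by term:
f'(x) = 9x^2 - 8x + 3
Substitute x = 2:
f'(2) = 9 * 2^2 - 8 * 2 + 3
= 36 - 16 + 3
= 23

23


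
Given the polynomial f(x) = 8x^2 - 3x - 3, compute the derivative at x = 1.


Differentiate term by term using power and sum rules:
f(x) = 8x^2 - 3x - 3
f'(x) = 16x - 3
Substitute x = 1:
f'(1) = 16 * 1 - 3
= 16 - 3
= 13

13


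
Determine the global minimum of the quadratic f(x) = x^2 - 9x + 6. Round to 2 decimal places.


For a quadratic f(x) = ax^2 + bx + c with a > 0, the minimum is at the vertex.
Vertex x-coordinate: x = -b/(2a)
x = -(-9) / (2 * 1)
x = 9/2
Substitute back to find the minimum value:
f(9/2) = 1 * (9/2)^2 - 9 * (9/2) + 6
= 81/4 - 81/2 + 6
= -57/4 = -14.25

-14.25


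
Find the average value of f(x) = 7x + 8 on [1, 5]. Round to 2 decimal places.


Average value = 1/(b-a) * integral from a to b of f(x) dx
First compute the integral of 7x + 8:
F(x) = (7/2)x^2 + 8x
F(5) = 7/2 * 25 + 8 * 5 = 255/2
F(1) = 7/2 * 1 + 8 * 1 = 23/2
Integral = 255/2 - 23/2 = 116
Average = 116 / (5 - 1) = 116 / 4
= 29 = 29.00

29.00


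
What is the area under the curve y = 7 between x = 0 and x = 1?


The area under a constant function y = 7 is a rectangle.
Width = 1 - 0 = 1
Height = 7
Area = width * height
= 1 * 7
= 7

7


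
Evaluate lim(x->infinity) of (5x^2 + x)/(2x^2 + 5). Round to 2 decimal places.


For limits at infinity with equal-degree polynomials,
we compare leading coefficients.
Numerator leading term: 5x^2
Denominator leading term: 2x^2
Divide both by x^2:
lim = (5 + 1/x) / (2 + 5/x^2)
As x -> infinity, the 1/x and 1/x^2 terms vanish:
= 5/2 = 2.50

2.50


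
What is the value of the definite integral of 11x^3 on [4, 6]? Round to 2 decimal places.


Find the antiderivative of 11x^3:
F(x) = 11/4 * x^4
Apply the Fundamental Theorem of Calculus:
F(6) - F(4)
= 11/4 * 6^4 - 11/4 * 4^4
= 11/4 * (1296 - 256)
= 11/4 * 1040
= 2860 = 2860.00

2860.00


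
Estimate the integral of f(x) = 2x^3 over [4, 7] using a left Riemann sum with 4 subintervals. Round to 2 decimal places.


Left Riemann sum uses left endpoints of each subinterval.
Interval: [4, 7], n = 4
dx = (7 - 4) / 4 = 3/4
Left endpoints: [4, 19/4, 11/2, 25/4]
f values: [128, 6859/32, 1331/4, 15625/32]
Sum = dx * (sum of f values)
= 3/4 * 9307/8
= 27921/32 ≈ 872.53

872.53


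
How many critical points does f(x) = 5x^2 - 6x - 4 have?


Find where f'(x) = 0:
f'(x) = 10x - 6
Set f'(x) = 0:
10x - 6 = 0
x = 6 / 10 = 3/5
This is a linear equation in x, so there is exactly one solution.
Number of critical points: 1

1


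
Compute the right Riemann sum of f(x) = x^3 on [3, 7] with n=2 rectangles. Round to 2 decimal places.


Right Riemann sum uses right endpoints of each subinterval.
Interval: [3, 7], n = 2
dx = (7 - 3) / 2 = 2
Right endpoints: [5, 7]
f values: [125, 343]
Sum = dx * (sum of f values)
= 2 * 468
= 936 = 936.00

936.00


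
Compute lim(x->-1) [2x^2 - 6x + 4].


Since polynomials are continuous, we use direct substitution.
lim(x->-1) of 2x^2 - 6x + 4
= 2 * (-1)^2 - 6 * (-1) + 4
= 2 + 6 + 4
= 12

12


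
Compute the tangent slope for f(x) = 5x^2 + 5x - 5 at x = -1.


The slope of the tangent line equals f'(x) at the point.
f(x) = 5x^2 + 5x - 5
f'(x) = 10x + 5
At x = -1:
f'(-1) = 10 * (-1) + 5
= -10 + 5
= -5

-5


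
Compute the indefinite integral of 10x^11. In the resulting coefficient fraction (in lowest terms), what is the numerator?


Apply the power rule for integration:
integral of ax^n dx = a/(n+1) * x^(n+1) + C
integral of 10x^11 dx
= 10/12 * x^12 + C
= 5/6 * x^12 + C
The coefficient in lowest terms is 5/6, and its numerator is 5

5


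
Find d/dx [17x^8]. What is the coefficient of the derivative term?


We apply the power rule: d/dx [ax^n] = a*n * x^(n-1)
d/dx [17x^8]
= 17 * 8 * x^(8-1)
= 136x^7
The coefficient is 136

136


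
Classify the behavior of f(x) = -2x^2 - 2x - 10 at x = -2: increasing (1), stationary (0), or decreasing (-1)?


Compute f'(x) to determine behavior:
f'(x) = -4x - 2
f'(-2) = -4 * (-2) - 2
= 8 - 2
= 6
Since f'(-2) > 0, the function is increasing (1)

1


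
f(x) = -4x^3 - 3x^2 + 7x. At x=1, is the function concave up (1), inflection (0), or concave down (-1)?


Concavity is determined by the sign of f''(x).
f(x) = -4x^3 - 3x^2 + 7x
f'(x) = -12x^2 - 6x + 7
f''(x) = -24x - 6
f''(1) = -24 * 1 - 6
= -24 - 6
= -30
Since f''(1) < 0, the function is concave down (-1)

-1
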